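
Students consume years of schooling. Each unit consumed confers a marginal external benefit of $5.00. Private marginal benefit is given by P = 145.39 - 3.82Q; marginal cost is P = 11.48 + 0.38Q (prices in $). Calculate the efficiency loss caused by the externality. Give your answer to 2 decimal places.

DWL = $2.98

Market equilibrium (private): 11.48 + 0.38Q = 145.39 - 3.82Q → Q_m = 31.8833.
Social marginal benefit = demand + MEB = 150.39 - 3.82Q.
Set SMB = MC: 150.39 - 3.82Q = 11.48 + 0.38Q → Q* = 33.0738.
Between Q* and Q_m the wedge SMB − MC runs linearly from 0 to MEB(Q_m), so the loss is a triangle.
DWL = ½ × 1.1905 × 5.0000 = 2.9763.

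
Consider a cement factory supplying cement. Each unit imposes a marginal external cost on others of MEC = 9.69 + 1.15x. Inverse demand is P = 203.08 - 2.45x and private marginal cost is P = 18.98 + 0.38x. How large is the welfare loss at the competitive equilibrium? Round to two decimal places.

DWL = 897.04

Market equilibrium (private): 18.98 + 0.38x = 203.08 - 2.45x → x_m = 65.0530.
Social marginal cost = private MC + MEC = 28.67 + 1.53x.
Set SMC = demand: 28.67 + 1.53x = 203.08 - 2.45x → x* = 43.8216.
Height of the DWL triangle at x_m is SMC(x_m) − demand(x_m) = MEC(x_m) = 84.5010.
DWL = ½ × 21.2314 × 84.5010 = 897.0373.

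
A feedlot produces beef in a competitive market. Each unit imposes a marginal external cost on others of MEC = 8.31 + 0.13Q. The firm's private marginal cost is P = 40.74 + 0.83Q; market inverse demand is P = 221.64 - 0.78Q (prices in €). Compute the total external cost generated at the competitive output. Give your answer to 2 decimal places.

€1754.33

Market equilibrium (private): 40.74 + 0.83Q = 221.64 - 0.78Q → Q_m = 112.3602.
Total external cost = ∫₀^{Q_m} (8.31 + 0.13Q) dQ = 8.31×112.3602 + ½×0.13×112.3602² = 1754.3262.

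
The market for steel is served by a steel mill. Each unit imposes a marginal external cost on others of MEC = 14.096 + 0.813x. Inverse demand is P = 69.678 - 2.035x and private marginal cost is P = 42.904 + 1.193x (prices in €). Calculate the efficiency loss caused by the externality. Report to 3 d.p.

Market equilibrium (private): 42.904 + 1.193x = 69.678 - 2.035x → x_m = 8.2943.
Social marginal cost = private MC + MEC = 57.000 + 2.006x.
Set SMC = demand: 57.000 + 2.006x = 69.678 - 2.035x → x* = 3.1373.
Height of the DWL triangle at x_m is SMC(x_m) − demand(x_m) = MEC(x_m) = 20.8393.
DWL = ½ × 5.1570 × 20.8393 = 53.7341.

DWL = €53.734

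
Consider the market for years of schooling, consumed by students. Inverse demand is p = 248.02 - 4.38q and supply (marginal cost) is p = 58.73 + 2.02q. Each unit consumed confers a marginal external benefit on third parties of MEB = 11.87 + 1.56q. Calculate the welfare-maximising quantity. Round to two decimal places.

q* = 41.56

Social marginal benefit = demand + MEB = 259.89 - 2.82q.
Set SMB = MC: 259.89 - 2.82q = 58.73 + 2.02q → q* = 41.5620.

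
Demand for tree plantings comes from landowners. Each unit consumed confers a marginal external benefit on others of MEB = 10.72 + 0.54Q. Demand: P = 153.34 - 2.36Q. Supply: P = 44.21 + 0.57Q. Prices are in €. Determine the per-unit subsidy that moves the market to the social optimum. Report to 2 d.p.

Social marginal benefit = demand + MEB = 164.06 - 1.82Q.
Set SMB = MC: 164.06 - 1.82Q = 44.21 + 0.57Q → Q* = 50.1464.
The Pigouvian subsidy equals MEB at Q*: 10.72 + 0.54×50.1464 = 37.7991.

subsidy = €37.80 per unit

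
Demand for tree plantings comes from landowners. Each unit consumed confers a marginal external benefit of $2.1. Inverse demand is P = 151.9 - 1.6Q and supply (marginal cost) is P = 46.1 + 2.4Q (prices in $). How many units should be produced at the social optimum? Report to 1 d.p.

Q* = 27.0

Social marginal benefit = demand + MEB = 154.0 - 1.6Q.
Set SMB = MC: 154.0 - 1.6Q = 46.1 + 2.4Q → Q* = 26.9750.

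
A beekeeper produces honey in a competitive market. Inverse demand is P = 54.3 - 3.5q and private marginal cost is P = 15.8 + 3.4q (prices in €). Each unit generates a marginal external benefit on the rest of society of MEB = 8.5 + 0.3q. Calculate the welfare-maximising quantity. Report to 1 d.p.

Social marginal cost = private MC − MEB = 7.3 + 3.1q.
Set SMC = demand: 7.3 + 3.1q = 54.3 - 3.5q → q* = 7.1212.

q* = 7.1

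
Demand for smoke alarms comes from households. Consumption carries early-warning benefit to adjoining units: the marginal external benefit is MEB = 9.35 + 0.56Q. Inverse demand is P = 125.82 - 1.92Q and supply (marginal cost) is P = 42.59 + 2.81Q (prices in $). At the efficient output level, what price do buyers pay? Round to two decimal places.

P = $83.19

Social marginal benefit = demand + MEB = 135.17 - 1.36Q.
Set SMB = MC: 135.17 - 1.36Q = 42.59 + 2.81Q → Q* = 22.2014.
Consumer price on the demand curve at Q*: 125.82 − 1.92×22.2014 = 83.1933.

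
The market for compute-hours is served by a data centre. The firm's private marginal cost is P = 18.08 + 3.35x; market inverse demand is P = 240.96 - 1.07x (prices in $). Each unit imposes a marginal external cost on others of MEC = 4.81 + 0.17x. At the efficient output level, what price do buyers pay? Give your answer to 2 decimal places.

Social marginal cost = private MC + MEC = 22.89 + 3.52x.
Set SMC = demand: 22.89 + 3.52x = 240.96 - 1.07x → x* = 47.5098.
Consumer price on the demand curve at x*: 240.96 − 1.07×47.5098 = 190.1245.

P = $190.12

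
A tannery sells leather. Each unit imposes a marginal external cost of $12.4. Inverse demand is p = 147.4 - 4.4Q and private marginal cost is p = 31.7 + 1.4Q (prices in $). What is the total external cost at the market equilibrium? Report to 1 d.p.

Market equilibrium (private): 31.7 + 1.4Q = 147.4 - 4.4Q → Q_m = 19.9483.
Total external cost = MEC × Q_m = 12.4 × 19.9483 = 247.3589.

$247.4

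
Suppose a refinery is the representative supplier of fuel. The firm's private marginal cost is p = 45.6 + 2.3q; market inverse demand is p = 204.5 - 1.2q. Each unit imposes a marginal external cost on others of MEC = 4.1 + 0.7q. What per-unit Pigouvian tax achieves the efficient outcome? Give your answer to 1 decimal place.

Social marginal cost = private MC + MEC = 49.7 + 3.0q.
Set SMC = demand: 49.7 + 3.0q = 204.5 - 1.2q → q* = 36.8571.
The Pigouvian tax equals MEC at q*: 4.1 + 0.7×36.8571 = 29.9000.

tax = 29.9 per unit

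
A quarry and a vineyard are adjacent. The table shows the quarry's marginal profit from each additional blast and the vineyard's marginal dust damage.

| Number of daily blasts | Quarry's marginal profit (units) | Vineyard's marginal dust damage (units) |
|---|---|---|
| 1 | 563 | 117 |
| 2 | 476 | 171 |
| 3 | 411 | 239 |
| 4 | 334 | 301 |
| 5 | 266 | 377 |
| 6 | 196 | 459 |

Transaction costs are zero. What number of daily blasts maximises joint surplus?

4

Bargaining reaches the level where marginal profit last exceeds marginal dust damage.
That holds through level 4 (334 ≥ 301) but not at 5 (266 < 377).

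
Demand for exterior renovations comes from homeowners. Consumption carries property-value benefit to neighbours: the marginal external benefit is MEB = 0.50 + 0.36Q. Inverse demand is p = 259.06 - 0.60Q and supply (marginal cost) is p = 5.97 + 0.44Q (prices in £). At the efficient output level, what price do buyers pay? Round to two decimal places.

Social marginal benefit = demand + MEB = 259.56 - 0.24Q.
Set SMB = MC: 259.56 - 0.24Q = 5.97 + 0.44Q → Q* = 372.9265.
Consumer price on the demand curve at Q*: 259.06 − 0.60×372.9265 = 35.3041.

P = £35.30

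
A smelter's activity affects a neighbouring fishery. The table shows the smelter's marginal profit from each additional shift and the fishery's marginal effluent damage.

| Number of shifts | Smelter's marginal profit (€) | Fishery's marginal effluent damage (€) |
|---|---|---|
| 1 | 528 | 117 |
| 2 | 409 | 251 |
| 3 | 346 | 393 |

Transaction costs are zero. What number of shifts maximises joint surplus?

Bargaining reaches the level where marginal profit last exceeds marginal effluent damage.
That holds through level 2 (409 ≥ 251) but not at 3 (346 < 393).

2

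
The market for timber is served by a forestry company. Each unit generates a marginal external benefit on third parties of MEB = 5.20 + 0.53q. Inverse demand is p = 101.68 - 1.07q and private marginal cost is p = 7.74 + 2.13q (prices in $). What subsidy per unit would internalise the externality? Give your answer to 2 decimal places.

Social marginal cost = private MC − MEB = 2.54 + 1.60q.
Set SMC = demand: 2.54 + 1.60q = 101.68 - 1.07q → q* = 37.1311.
The Pigouvian subsidy equals MEB at q*: 5.20 + 0.53×37.1311 = 24.8795.

subsidy = $24.88 per unit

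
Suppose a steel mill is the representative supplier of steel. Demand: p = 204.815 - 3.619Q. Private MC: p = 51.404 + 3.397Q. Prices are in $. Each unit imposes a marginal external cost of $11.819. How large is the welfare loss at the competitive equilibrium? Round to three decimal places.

DWL = $9.955

Market equilibrium (private): 51.404 + 3.397Q = 204.815 - 3.619Q → Q_m = 21.8659.
Social marginal cost = private MC + MEC = 63.223 + 3.397Q.
Set SMC = demand: 63.223 + 3.397Q = 204.815 - 3.619Q → Q* = 20.1813.
The welfare-loss triangle has base |Q_m − Q*| and height MEC(Q_m) (the vertical gap between SMC and demand is zero at Q* and MEC at Q_m).
DWL = ½ × 1.6846 × 11.8190 = 9.9551.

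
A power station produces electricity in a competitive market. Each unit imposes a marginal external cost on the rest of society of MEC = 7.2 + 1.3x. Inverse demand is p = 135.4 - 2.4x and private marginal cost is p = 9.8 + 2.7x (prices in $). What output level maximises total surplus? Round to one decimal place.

Social marginal cost = private MC + MEC = 17.0 + 4.0x.
Set SMC = demand: 17.0 + 4.0x = 135.4 - 2.4x → x* = 18.5000.

x* = 18.5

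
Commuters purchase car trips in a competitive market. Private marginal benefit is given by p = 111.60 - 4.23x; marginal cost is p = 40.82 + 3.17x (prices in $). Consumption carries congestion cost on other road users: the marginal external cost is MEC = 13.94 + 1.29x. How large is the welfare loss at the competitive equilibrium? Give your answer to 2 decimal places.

DWL = $39.73

Market equilibrium (private): 40.82 + 3.17x = 111.60 - 4.23x → x_m = 9.5649.
Social marginal benefit = demand − MEC = 97.66 - 5.52x.
Set SMB = MC: 97.66 - 5.52x = 40.82 + 3.17x → x* = 6.5409.
Between x* and x_m the wedge MC − SMB runs linearly from 0 to MEC(x_m), so the loss is a triangle.
DWL = ½ × 3.0240 × 26.2787 = 39.7334.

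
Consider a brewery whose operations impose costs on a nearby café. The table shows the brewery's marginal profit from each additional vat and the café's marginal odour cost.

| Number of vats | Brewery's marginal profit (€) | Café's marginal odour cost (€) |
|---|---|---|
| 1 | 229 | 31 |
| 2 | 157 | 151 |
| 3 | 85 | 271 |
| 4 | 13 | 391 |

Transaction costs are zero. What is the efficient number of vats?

Bargaining reaches the level where marginal profit last exceeds marginal odour cost.
That holds through level 2 (157 ≥ 151) but not at 3 (85 < 271).

2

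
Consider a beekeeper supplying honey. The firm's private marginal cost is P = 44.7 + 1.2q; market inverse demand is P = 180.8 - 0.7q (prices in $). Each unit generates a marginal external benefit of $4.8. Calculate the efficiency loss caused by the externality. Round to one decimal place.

Market equilibrium (private): 44.7 + 1.2q = 180.8 - 0.7q → q_m = 71.6316.
Social marginal cost = private MC − MEB = 39.9 + 1.2q.
Set SMC = demand: 39.9 + 1.2q = 180.8 - 0.7q → q* = 74.1579.
The loss is the area between SMC and demand from q* to q_m; with linear curves that's a triangle of height MEB(q_m).
DWL = ½ × 2.5263 × 4.8000 = 6.0631.

DWL = $6.1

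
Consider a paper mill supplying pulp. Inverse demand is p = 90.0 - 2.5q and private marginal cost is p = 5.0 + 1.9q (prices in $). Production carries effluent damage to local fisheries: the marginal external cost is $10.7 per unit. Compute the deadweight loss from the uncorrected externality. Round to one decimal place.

Market equilibrium (private): 5.0 + 1.9q = 90.0 - 2.5q → q_m = 19.3182.
Social marginal cost = private MC + MEC = 15.7 + 1.9q.
Set SMC = demand: 15.7 + 1.9q = 90.0 - 2.5q → q* = 16.8864.
The welfare-loss triangle has base |q_m − q*| and height MEC(q_m) (the vertical gap between SMC and demand is zero at q* and MEC at q_m).
DWL = ½ × 2.4318 × 10.7000 = 13.0101.

DWL = $13.0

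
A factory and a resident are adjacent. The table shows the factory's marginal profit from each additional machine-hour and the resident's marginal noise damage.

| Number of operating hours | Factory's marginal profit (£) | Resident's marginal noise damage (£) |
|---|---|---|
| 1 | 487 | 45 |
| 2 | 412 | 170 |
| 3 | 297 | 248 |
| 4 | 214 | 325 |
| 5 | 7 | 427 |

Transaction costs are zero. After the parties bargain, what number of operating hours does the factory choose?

3

Bargaining reaches the level where marginal profit last exceeds marginal noise damage.
That holds through level 3 (297 ≥ 248) but not at 4 (214 < 325).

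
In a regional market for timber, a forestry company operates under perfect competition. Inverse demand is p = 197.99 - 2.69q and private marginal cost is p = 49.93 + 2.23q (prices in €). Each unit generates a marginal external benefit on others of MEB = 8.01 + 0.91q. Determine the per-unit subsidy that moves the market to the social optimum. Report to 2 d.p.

subsidy = €43.43 per unit

Social marginal cost = private MC − MEB = 41.92 + 1.32q.
Set SMC = demand: 41.92 + 1.32q = 197.99 - 2.69q → q* = 38.9202.
The Pigouvian subsidy equals MEB at q*: 8.01 + 0.91×38.9202 = 43.4274.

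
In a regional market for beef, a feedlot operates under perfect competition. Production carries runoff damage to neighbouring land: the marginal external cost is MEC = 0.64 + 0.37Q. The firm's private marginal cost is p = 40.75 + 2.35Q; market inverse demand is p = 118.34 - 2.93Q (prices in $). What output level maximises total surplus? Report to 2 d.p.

Social marginal cost = private MC + MEC = 41.39 + 2.72Q.
Set SMC = demand: 41.39 + 2.72Q = 118.34 - 2.93Q → Q* = 13.6195.

Q* = 13.62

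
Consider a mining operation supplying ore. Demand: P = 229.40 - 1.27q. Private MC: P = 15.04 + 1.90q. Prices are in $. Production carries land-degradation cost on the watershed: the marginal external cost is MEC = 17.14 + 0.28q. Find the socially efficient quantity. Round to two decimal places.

q* = 57.17

Social marginal cost = private MC + MEC = 32.18 + 2.18q.
Set SMC = demand: 32.18 + 2.18q = 229.40 - 1.27q → q* = 57.1652.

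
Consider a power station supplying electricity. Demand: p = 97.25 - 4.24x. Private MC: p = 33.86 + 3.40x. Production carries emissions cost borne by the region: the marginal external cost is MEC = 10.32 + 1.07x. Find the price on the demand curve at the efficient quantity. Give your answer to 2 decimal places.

Social marginal cost = private MC + MEC = 44.18 + 4.47x.
Set SMC = demand: 44.18 + 4.47x = 97.25 - 4.24x → x* = 6.0930.
Consumer price on the demand curve at x*: 97.25 − 4.24×6.0930 = 71.4157.

P = 71.42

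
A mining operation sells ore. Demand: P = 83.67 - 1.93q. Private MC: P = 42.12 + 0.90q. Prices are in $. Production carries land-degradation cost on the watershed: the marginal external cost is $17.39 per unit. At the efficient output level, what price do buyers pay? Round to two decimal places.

Social marginal cost = private MC + MEC = 59.51 + 0.90q.
Set SMC = demand: 59.51 + 0.90q = 83.67 - 1.93q → q* = 8.5371.
Consumer price on the demand curve at q*: 83.67 − 1.93×8.5371 = 67.1934.

P = $67.19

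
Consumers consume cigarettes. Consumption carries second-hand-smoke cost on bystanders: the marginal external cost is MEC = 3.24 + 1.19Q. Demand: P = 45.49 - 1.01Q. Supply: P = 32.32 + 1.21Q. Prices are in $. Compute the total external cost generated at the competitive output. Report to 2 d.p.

$40.16

Market equilibrium (private): 32.32 + 1.21Q = 45.49 - 1.01Q → Q_m = 5.9324.
Total external cost = ∫₀^{Q_m} (3.24 + 1.19Q) dQ = 3.24×5.9324 + ½×1.19×5.9324² = 40.1610.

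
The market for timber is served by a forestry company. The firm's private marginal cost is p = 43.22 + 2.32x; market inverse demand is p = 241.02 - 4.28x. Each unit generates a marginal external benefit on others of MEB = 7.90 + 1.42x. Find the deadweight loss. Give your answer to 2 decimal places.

DWL = 245.74

Market equilibrium (private): 43.22 + 2.32x = 241.02 - 4.28x → x_m = 29.9697.
Social marginal cost = private MC − MEB = 35.32 + 0.90x.
Set SMC = demand: 35.32 + 0.90x = 241.02 - 4.28x → x* = 39.7104.
The welfare-loss triangle has base |x_m − x*| and height MEB(x_m) (the vertical gap between SMC and demand is zero at x* and MEB at x_m).
DWL = ½ × 9.7407 × 50.4570 = 245.7432.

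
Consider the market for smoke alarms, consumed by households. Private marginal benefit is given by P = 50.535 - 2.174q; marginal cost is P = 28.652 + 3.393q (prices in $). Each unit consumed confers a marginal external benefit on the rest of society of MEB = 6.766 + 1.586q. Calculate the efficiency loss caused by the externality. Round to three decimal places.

DWL = $21.227

Market equilibrium (private): 28.652 + 3.393q = 50.535 - 2.174q → q_m = 3.9308.
Social marginal benefit = demand + MEB = 57.301 - 0.588q.
Set SMB = MC: 57.301 - 0.588q = 28.652 + 3.393q → q* = 7.1964.
Between q* and q_m the wedge SMB − MC runs linearly from 0 to MEB(q_m), so the loss is a triangle.
DWL = ½ × 3.2656 × 13.0003 = 21.2269.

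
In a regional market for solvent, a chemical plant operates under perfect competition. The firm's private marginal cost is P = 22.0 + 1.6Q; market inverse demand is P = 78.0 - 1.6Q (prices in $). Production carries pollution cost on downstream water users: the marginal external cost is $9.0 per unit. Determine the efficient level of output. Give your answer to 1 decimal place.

Social marginal cost = private MC + MEC = 31.0 + 1.6Q.
Set SMC = demand: 31.0 + 1.6Q = 78.0 - 1.6Q → Q* = 14.6875.

Q* = 14.7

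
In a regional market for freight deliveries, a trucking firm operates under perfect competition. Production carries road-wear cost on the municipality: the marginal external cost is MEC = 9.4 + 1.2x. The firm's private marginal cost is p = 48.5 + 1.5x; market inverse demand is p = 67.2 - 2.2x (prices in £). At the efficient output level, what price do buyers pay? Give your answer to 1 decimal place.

Social marginal cost = private MC + MEC = 57.9 + 2.7x.
Set SMC = demand: 57.9 + 2.7x = 67.2 - 2.2x → x* = 1.8980.
Consumer price on the demand curve at x*: 67.2 − 2.2×1.8980 = 63.0244.

P = £63.0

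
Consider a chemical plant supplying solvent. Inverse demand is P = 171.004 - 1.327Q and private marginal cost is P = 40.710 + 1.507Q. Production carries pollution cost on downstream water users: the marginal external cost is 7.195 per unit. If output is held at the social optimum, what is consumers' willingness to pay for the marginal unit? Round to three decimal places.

P = 113.364

Social marginal cost = private MC + MEC = 47.905 + 1.507Q.
Set SMC = demand: 47.905 + 1.507Q = 171.004 - 1.327Q → Q* = 43.4365.
Consumer price on the demand curve at Q*: 171.004 − 1.327×43.4365 = 113.3638.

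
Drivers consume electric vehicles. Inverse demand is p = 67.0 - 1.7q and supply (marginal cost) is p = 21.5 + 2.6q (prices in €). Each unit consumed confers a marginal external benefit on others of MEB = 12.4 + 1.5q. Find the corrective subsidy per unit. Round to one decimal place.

Social marginal benefit = demand + MEB = 79.4 - 0.2q.
Set SMB = MC: 79.4 - 0.2q = 21.5 + 2.6q → q* = 20.6786.
The Pigouvian subsidy equals MEB at q*: 12.4 + 1.5×20.6786 = 43.4179.

subsidy = €43.4 per unit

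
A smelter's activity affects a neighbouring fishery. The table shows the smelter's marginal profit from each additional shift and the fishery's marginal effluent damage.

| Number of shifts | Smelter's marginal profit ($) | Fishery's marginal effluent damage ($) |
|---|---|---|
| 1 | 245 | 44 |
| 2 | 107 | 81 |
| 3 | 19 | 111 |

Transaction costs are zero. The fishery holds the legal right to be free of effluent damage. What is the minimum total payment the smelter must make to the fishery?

$125

Efficient level: marginal profit ≥ marginal effluent damage through level 2, so k* = 2.
With the fishery holding the right, the smelter must at least compensate total damage at k*: 44 + 81 = 125.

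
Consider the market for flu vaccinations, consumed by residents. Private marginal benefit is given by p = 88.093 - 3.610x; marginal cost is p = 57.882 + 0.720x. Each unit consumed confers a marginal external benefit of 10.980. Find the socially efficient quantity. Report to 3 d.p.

Social marginal benefit = demand + MEB = 99.073 - 3.610x.
Set SMB = MC: 99.073 - 3.610x = 57.882 + 0.720x → x* = 9.5129.

x* = 9.513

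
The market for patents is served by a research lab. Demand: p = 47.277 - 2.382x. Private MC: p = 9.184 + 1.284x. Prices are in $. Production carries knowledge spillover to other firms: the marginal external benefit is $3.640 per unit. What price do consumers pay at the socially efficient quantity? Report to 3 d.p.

Social marginal cost = private MC − MEB = 5.544 + 1.284x.
Set SMC = demand: 5.544 + 1.284x = 47.277 - 2.382x → x* = 11.3838.
Consumer price on the demand curve at x*: 47.277 − 2.382×11.3838 = 20.1608.

P = $20.161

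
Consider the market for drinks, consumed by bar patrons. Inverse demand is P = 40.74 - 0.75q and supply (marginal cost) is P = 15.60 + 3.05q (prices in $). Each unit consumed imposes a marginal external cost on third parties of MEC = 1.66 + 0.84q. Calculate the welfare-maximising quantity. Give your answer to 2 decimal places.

q* = 5.06

Social marginal benefit = demand − MEC = 39.08 - 1.59q.
Set SMB = MC: 39.08 - 1.59q = 15.60 + 3.05q → q* = 5.0603.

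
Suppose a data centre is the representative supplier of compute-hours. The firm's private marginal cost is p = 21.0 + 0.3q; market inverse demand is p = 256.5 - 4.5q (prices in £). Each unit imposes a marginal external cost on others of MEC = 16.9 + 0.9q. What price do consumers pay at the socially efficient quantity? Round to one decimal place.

Social marginal cost = private MC + MEC = 37.9 + 1.2q.
Set SMC = demand: 37.9 + 1.2q = 256.5 - 4.5q → q* = 38.3509.
Consumer price on the demand curve at q*: 256.5 − 4.5×38.3509 = 83.9210.

P = £83.9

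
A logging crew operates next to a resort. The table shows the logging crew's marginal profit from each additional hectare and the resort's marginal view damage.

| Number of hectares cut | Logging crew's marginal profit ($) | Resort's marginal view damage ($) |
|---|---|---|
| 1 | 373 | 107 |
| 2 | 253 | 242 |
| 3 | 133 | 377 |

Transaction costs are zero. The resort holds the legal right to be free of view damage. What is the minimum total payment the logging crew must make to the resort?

$349

Efficient level: marginal profit ≥ marginal view damage through level 2, so k* = 2.
With the resort holding the right, the logging crew must at least compensate total damage at k*: 107 + 242 = 349.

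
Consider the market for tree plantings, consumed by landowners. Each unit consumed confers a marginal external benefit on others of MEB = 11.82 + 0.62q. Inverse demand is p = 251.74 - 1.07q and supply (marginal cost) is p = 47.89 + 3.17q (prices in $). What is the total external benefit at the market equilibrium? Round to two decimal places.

Market equilibrium (private): 47.89 + 3.17q = 251.74 - 1.07q → q_m = 48.0778.
Total external benefit = ∫₀^{q_m} (11.82 + 0.62q) dq = 11.82×48.0778 + ½×0.62×48.0778² = 1284.8368.

$1284.84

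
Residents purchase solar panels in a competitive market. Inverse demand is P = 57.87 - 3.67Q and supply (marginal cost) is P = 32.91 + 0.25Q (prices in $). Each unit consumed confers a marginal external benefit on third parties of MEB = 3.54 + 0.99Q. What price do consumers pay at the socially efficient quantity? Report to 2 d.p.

P = $22.17

Social marginal benefit = demand + MEB = 61.41 - 2.68Q.
Set SMB = MC: 61.41 - 2.68Q = 32.91 + 0.25Q → Q* = 9.7270.
Consumer price on the demand curve at Q*: 57.87 − 3.67×9.7270 = 22.1719.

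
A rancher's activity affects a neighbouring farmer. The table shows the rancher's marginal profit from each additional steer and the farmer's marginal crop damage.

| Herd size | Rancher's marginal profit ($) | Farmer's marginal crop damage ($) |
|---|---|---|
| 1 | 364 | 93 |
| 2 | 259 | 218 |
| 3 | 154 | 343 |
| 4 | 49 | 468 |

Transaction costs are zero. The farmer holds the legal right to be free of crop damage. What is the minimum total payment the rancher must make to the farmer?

Efficient level: marginal profit ≥ marginal crop damage through level 2, so k* = 2.
With the farmer holding the right, the rancher must at least compensate total damage at k*: 93 + 218 = 311.

$311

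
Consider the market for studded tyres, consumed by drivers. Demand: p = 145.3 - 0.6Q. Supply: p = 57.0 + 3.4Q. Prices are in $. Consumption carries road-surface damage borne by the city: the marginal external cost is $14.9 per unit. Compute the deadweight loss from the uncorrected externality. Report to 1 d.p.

DWL = $27.8

Market equilibrium (private): 57.0 + 3.4Q = 145.3 - 0.6Q → Q_m = 22.0750.
Social marginal benefit = demand − MEC = 130.4 - 0.6Q.
Set SMB = MC: 130.4 - 0.6Q = 57.0 + 3.4Q → Q* = 18.3500.
The loss is the area between SMB and MC from Q* to Q_m; with linear curves that's a triangle of height MEC(Q_m).
DWL = ½ × 3.7250 × 14.9000 = 27.7513.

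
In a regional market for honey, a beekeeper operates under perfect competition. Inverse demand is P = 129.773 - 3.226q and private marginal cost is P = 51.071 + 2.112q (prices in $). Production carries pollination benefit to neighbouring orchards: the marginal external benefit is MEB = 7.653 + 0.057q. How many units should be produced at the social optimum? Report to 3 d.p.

q* = 16.352

Social marginal cost = private MC − MEB = 43.418 + 2.055q.
Set SMC = demand: 43.418 + 2.055q = 129.773 - 3.226q → q* = 16.3520.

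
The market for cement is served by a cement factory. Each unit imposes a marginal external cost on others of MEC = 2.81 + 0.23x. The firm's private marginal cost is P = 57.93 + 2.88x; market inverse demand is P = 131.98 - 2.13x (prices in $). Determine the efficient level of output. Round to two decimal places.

x* = 13.60

Social marginal cost = private MC + MEC = 60.74 + 3.11x.
Set SMC = demand: 60.74 + 3.11x = 131.98 - 2.13x → x* = 13.5954.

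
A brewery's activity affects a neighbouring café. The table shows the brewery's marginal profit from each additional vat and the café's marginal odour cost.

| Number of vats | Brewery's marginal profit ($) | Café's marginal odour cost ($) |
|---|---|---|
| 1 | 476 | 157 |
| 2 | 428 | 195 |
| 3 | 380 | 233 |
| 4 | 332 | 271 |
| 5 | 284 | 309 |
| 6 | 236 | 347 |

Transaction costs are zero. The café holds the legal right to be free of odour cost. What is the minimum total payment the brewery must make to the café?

Efficient level: marginal profit ≥ marginal odour cost through level 4, so k* = 4.
With the café holding the right, the brewery must at least compensate total damage at k*: 157 + 195 + 233 + 271 = 856.

$856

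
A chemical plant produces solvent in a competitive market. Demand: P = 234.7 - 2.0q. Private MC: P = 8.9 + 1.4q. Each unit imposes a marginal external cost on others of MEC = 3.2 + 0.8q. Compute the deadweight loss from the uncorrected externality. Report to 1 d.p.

DWL = 377.7

Market equilibrium (private): 8.9 + 1.4q = 234.7 - 2.0q → q_m = 66.4118.
Social marginal cost = private MC + MEC = 12.1 + 2.2q.
Set SMC = demand: 12.1 + 2.2q = 234.7 - 2.0q → q* = 53.0000.
Between q* and q_m the wedge SMC − demand runs linearly from 0 to MEC(q_m), so the loss is a triangle.
DWL = ½ × 13.4118 × 56.3294 = 377.7393.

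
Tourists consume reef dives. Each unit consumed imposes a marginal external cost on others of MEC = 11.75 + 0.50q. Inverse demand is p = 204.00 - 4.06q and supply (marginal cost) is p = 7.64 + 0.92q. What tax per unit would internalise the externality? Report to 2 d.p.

tax = 28.59 per unit

Social marginal benefit = demand − MEC = 192.25 - 4.56q.
Set SMB = MC: 192.25 - 4.56q = 7.64 + 0.92q → q* = 33.6880.
The Pigouvian tax equals MEC at q*: 11.75 + 0.50×33.6880 = 28.5940.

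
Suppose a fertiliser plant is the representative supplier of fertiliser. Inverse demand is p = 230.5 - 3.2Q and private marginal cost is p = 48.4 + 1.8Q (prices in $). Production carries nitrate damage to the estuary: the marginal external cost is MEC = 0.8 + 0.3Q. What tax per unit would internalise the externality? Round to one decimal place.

Social marginal cost = private MC + MEC = 49.2 + 2.1Q.
Set SMC = demand: 49.2 + 2.1Q = 230.5 - 3.2Q → Q* = 34.2075.
The Pigouvian tax equals MEC at Q*: 0.8 + 0.3×34.2075 = 11.0623.

tax = $11.1 per unit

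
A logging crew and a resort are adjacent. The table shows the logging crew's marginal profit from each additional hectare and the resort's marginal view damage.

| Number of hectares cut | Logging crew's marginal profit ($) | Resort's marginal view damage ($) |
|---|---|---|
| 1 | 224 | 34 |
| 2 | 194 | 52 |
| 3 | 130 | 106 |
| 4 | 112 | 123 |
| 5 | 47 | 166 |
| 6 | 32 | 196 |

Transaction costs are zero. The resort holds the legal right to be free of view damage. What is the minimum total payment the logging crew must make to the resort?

$192

Efficient level: marginal profit ≥ marginal view damage through level 3, so k* = 3.
With the resort holding the right, the logging crew must at least compensate total damage at k*: 34 + 52 + 106 = 192.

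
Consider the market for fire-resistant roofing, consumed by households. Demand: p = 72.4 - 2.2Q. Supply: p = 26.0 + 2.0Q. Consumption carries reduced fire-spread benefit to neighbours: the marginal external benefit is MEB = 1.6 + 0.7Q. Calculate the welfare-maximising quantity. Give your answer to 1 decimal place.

Q* = 13.7

Social marginal benefit = demand + MEB = 74.0 - 1.5Q.
Set SMB = MC: 74.0 - 1.5Q = 26.0 + 2.0Q → Q* = 13.7143.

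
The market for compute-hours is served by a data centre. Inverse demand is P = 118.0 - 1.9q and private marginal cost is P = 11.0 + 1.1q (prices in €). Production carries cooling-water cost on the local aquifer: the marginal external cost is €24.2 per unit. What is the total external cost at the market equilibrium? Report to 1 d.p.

€863.1

Market equilibrium (private): 11.0 + 1.1q = 118.0 - 1.9q → q_m = 35.6667.
Total external cost = MEC × q_m = 24.2 × 35.6667 = 863.1341.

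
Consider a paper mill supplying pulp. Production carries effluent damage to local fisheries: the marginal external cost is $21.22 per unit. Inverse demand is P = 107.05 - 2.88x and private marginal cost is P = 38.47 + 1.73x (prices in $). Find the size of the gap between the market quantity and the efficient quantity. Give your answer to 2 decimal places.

4.60 units

Market equilibrium (private): 38.47 + 1.73x = 107.05 - 2.88x → x_m = 14.8764.
Social marginal cost = private MC + MEC = 59.69 + 1.73x.
Set SMC = demand: 59.69 + 1.73x = 107.05 - 2.88x → x* = 10.2733.
Gap = |14.8764 − 10.2733| = 4.6031.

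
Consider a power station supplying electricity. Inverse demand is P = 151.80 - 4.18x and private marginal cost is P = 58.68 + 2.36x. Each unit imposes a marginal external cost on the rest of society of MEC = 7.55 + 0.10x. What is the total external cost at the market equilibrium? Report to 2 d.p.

Market equilibrium (private): 58.68 + 2.36x = 151.80 - 4.18x → x_m = 14.2385.
Total external cost = ∫₀^{x_m} (7.55 + 0.10x) dx = 7.55×14.2385 + ½×0.10×14.2385² = 117.6374.

117.64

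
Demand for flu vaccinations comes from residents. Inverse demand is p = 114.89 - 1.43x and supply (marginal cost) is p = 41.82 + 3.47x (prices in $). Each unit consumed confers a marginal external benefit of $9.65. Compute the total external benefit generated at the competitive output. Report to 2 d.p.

Market equilibrium (private): 41.82 + 3.47x = 114.89 - 1.43x → x_m = 14.9122.
Total external benefit = MEB × x_m = 9.65 × 14.9122 = 143.9027.

$143.90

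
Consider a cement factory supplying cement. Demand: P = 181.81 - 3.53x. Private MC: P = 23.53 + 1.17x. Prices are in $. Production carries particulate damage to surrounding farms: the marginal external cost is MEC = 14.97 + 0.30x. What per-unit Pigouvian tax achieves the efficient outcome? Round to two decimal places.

tax = $23.57 per unit

Social marginal cost = private MC + MEC = 38.50 + 1.47x.
Set SMC = demand: 38.50 + 1.47x = 181.81 - 3.53x → x* = 28.6620.
The Pigouvian tax equals MEC at x*: 14.97 + 0.30×28.6620 = 23.5686.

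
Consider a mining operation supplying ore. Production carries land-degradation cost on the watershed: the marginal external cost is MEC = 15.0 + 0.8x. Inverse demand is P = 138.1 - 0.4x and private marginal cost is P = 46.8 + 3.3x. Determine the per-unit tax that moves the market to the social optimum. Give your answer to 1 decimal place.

Social marginal cost = private MC + MEC = 61.8 + 4.1x.
Set SMC = demand: 61.8 + 4.1x = 138.1 - 0.4x → x* = 16.9556.
The Pigouvian tax equals MEC at x*: 15.0 + 0.8×16.9556 = 28.5645.

tax = 28.6 per unit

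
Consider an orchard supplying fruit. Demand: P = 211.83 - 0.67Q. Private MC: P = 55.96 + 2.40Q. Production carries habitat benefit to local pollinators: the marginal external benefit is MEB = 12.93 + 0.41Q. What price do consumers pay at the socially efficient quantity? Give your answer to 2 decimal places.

Social marginal cost = private MC − MEB = 43.03 + 1.99Q.
Set SMC = demand: 43.03 + 1.99Q = 211.83 - 0.67Q → Q* = 63.4586.
Consumer price on the demand curve at Q*: 211.83 − 0.67×63.4586 = 169.3127.

P = 169.31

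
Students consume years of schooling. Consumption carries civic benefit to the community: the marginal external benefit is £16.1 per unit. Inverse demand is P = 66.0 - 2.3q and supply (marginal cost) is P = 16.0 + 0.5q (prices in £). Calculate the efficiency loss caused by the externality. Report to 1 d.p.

DWL = £46.3

Market equilibrium (private): 16.0 + 0.5q = 66.0 - 2.3q → q_m = 17.8571.
Social marginal benefit = demand + MEB = 82.1 - 2.3q.
Set SMB = MC: 82.1 - 2.3q = 16.0 + 0.5q → q* = 23.6071.
Height of the DWL triangle at q_m is SMB(q_m) − MC(q_m) = MEB(q_m) = 16.1000.
DWL = ½ × 5.7500 × 16.1000 = 46.2875.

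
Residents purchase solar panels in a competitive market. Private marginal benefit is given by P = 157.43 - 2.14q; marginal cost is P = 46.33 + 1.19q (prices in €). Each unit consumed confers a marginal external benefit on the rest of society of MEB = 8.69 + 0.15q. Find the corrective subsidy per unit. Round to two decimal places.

subsidy = €14.34 per unit

Social marginal benefit = demand + MEB = 166.12 - 1.99q.
Set SMB = MC: 166.12 - 1.99q = 46.33 + 1.19q → q* = 37.6698.
The Pigouvian subsidy equals MEB at q*: 8.69 + 0.15×37.6698 = 14.3405.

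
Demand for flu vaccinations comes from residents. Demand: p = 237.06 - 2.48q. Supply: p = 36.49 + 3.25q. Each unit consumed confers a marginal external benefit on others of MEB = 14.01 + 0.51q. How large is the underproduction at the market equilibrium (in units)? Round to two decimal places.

6.10 units

Market equilibrium (private): 36.49 + 3.25q = 237.06 - 2.48q → q_m = 35.0035.
Social marginal benefit = demand + MEB = 251.07 - 1.97q.
Set SMB = MC: 251.07 - 1.97q = 36.49 + 3.25q → q* = 41.1073.
Gap = |35.0035 − 41.1073| = 6.1038.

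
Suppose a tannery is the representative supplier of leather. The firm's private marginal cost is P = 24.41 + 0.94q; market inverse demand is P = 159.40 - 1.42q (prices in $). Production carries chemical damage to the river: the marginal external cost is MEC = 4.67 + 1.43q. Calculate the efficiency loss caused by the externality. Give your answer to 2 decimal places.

DWL = $986.30

Market equilibrium (private): 24.41 + 0.94q = 159.40 - 1.42q → q_m = 57.1992.
Social marginal cost = private MC + MEC = 29.08 + 2.37q.
Set SMC = demand: 29.08 + 2.37q = 159.40 - 1.42q → q* = 34.3852.
Between q* and q_m the wedge SMC − demand runs linearly from 0 to MEC(q_m), so the loss is a triangle.
DWL = ½ × 22.8140 × 86.4648 = 986.3040.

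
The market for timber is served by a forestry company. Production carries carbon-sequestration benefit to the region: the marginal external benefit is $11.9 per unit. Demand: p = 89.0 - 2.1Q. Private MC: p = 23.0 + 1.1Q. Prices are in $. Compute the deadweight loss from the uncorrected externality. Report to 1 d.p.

DWL = $22.1

Market equilibrium (private): 23.0 + 1.1Q = 89.0 - 2.1Q → Q_m = 20.6250.
Social marginal cost = private MC − MEB = 11.1 + 1.1Q.
Set SMC = demand: 11.1 + 1.1Q = 89.0 - 2.1Q → Q* = 24.3438.
Height of the DWL triangle at Q_m is demand(Q_m) − SMC(Q_m) = MEB(Q_m) = 11.9000.
DWL = ½ × 3.7188 × 11.9000 = 22.1269.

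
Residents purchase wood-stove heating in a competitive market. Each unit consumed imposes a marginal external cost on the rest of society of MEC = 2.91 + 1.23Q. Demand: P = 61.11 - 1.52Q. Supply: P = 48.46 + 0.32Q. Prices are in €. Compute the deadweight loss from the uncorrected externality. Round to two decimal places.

Market equilibrium (private): 48.46 + 0.32Q = 61.11 - 1.52Q → Q_m = 6.8750.
Social marginal benefit = demand − MEC = 58.20 - 2.75Q.
Set SMB = MC: 58.20 - 2.75Q = 48.46 + 0.32Q → Q* = 3.1726.
Height of the DWL triangle at Q_m is MC(Q_m) − SMB(Q_m) = MEC(Q_m) = 11.3663.
DWL = ½ × 3.7024 × 11.3663 = 21.0413.

DWL = €21.04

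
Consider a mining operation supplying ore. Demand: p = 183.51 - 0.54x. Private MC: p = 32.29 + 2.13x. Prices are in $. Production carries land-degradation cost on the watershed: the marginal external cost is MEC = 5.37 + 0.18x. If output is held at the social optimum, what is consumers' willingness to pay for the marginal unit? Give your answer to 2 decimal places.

P = $155.88

Social marginal cost = private MC + MEC = 37.66 + 2.31x.
Set SMC = demand: 37.66 + 2.31x = 183.51 - 0.54x → x* = 51.1754.
Consumer price on the demand curve at x*: 183.51 − 0.54×51.1754 = 155.8753.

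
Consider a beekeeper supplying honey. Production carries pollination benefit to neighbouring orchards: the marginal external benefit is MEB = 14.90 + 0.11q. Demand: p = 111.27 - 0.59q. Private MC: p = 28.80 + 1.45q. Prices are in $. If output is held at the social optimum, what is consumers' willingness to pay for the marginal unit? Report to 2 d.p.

Social marginal cost = private MC − MEB = 13.90 + 1.34q.
Set SMC = demand: 13.90 + 1.34q = 111.27 - 0.59q → q* = 50.4508.
Consumer price on the demand curve at q*: 111.27 − 0.59×50.4508 = 81.5040.

P = $81.50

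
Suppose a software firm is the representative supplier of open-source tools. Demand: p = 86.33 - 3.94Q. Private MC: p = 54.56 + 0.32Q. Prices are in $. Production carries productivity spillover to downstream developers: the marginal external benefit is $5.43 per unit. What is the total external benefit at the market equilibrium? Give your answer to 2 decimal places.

Market equilibrium (private): 54.56 + 0.32Q = 86.33 - 3.94Q → Q_m = 7.4577.
Total external benefit = MEB × Q_m = 5.43 × 7.4577 = 40.4953.

$40.50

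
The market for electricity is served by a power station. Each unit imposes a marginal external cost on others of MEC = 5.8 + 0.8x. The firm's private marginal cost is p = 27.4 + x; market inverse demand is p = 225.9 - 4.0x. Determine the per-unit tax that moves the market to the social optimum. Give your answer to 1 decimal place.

tax = 32.4 per unit

Social marginal cost = private MC + MEC = 33.2 + 1.8x.
Set SMC = demand: 33.2 + 1.8x = 225.9 - 4.0x → x* = 33.2241.
The Pigouvian tax equals MEC at x*: 5.8 + 0.8×33.2241 = 32.3793.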